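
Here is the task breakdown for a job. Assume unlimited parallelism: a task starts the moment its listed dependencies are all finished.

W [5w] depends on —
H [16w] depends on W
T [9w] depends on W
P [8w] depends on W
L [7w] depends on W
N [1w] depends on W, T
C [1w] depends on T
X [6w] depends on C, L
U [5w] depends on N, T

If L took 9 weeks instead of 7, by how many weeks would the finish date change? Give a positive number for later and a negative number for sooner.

0

Critical path before the change: W→H = 5+16 = 21 giving 21 weeks.
The longest path through L is only 18 weeks, so L has float 3.
No other chain overtakes it, so the finish is 21 weeks.
Change in finish: 21 − 21 = +0 weeks.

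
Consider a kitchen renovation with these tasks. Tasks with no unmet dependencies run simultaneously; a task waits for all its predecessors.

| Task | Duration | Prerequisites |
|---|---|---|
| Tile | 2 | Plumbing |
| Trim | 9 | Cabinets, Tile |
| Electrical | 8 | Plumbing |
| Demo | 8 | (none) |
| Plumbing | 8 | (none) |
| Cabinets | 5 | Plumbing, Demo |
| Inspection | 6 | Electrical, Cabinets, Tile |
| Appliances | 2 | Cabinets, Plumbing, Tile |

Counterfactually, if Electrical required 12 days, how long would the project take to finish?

Baseline: Plumbing→Electrical→Inspection = 8+8+6 = 22 → 22 days.
Since Electrical is critical, the +4 change carries straight to that chain (now 26 days).
That remains the longest chain; total 26 days.

26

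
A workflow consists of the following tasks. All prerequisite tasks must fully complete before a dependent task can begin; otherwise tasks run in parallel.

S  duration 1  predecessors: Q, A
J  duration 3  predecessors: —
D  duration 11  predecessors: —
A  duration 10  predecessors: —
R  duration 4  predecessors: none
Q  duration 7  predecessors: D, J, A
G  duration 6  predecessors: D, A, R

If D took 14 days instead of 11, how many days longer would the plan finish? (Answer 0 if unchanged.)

3

The binding path is D→Q→S = 11+7+1 = 19; finish at 19 days.
Since D is critical, the +3 change carries straight to that chain (now 22 days).
That remains the longest chain; total 22 days.
Change in finish: 22 − 19 = +3 days.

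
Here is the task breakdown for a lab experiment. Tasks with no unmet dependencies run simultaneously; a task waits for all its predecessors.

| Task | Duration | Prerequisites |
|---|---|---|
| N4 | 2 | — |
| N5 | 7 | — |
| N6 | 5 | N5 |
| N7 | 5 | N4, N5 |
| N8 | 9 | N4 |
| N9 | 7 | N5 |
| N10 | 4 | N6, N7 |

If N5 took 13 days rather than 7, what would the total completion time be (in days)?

22

As given, the longest chain is N5→N6→N10 = 7+5+4 = 16, so the finish is 16 days.
Since N5 is critical, the +6 change carries straight to that chain (now 22 days).
No other chain overtakes it, so the finish is 22 days.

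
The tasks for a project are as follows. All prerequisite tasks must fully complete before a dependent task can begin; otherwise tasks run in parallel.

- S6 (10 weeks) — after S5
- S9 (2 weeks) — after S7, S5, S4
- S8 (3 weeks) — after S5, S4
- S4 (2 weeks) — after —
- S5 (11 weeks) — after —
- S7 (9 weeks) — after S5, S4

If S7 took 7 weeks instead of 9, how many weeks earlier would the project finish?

As given, the longest chain is S5→S7→S9 = 11+9+2 = 22, so the finish is 22 weeks.
S7 lies on that path, so at 7 weeks the path becomes 20 weeks.
New critical path: S5→S6 = 11+10 = 21 ⇒ 21 weeks.
Change in finish: 21 − 22 = -1 weeks.

1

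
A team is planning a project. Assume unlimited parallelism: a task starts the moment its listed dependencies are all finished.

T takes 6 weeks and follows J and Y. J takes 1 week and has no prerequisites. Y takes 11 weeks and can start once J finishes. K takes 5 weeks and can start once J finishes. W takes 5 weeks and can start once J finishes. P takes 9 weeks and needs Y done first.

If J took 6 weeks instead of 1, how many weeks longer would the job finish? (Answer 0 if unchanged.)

The binding path is J→Y→P = 1+11+9 = 21; finish at 21 weeks.
J is on the critical path; changing it to 6 makes that path 26 weeks.
The critical path is still J→Y→P; finish is now 26 weeks.
Change in finish: 26 − 21 = +5 weeks.

5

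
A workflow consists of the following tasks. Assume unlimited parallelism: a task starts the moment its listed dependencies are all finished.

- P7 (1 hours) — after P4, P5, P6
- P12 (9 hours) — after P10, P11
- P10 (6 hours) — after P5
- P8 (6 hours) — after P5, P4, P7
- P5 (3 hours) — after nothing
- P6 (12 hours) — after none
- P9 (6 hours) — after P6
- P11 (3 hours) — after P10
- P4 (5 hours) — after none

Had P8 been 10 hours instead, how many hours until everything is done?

23

As given, the longest chain is P5→P10→P11→P12 = 3+6+3+9 = 21, so the finish is 21 hours.
P8 is off the critical path — its longest chain is 19 hours, giving 2 of slack.
New critical path: P6→P7→P8 = 12+1+10 = 23 ⇒ 23 hours.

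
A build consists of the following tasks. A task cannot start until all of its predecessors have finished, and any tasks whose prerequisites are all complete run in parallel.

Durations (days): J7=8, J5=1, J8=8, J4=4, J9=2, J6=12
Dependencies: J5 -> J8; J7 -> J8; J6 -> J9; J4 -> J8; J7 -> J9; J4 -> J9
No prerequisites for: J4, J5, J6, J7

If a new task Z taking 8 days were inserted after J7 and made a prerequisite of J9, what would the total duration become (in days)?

18

Originally the schedule takes 16 days.
With Z inserted, J9 now waits for max(J6, J4, J7, Z).
New critical path: J7→Z→J9 = 8+8+2 = 18 ⇒ 18 days.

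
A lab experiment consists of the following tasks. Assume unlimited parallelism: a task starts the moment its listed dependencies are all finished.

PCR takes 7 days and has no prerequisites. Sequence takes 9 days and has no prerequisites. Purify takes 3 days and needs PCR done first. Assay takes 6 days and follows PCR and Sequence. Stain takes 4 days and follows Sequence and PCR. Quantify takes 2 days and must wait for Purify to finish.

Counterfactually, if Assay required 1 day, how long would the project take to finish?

Critical path before the change: Sequence→Assay = 9+6 = 15 giving 15 days.
Assay lies on that path, so at 1 day the path becomes 10 days.
The binding chain switches to Sequence→Stain = 9+4 = 13; finish 13 days.

13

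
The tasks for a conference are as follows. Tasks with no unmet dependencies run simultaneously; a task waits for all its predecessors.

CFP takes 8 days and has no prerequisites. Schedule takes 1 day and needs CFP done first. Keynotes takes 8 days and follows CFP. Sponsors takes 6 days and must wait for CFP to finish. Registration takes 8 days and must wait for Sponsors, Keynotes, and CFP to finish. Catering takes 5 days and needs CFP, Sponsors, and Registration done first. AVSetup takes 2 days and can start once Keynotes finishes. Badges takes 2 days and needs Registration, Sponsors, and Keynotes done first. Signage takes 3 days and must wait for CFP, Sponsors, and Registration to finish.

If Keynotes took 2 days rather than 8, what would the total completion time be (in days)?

27

As given, the longest chain is CFP→Keynotes→Registration→Catering = 8+8+8+5 = 29, so the finish is 29 days.
Keynotes lies on that path, so at 2 days the path becomes 23 days.
The binding chain switches to CFP→Sponsors→Registration→Catering = 8+6+8+5 = 27; finish 27 days.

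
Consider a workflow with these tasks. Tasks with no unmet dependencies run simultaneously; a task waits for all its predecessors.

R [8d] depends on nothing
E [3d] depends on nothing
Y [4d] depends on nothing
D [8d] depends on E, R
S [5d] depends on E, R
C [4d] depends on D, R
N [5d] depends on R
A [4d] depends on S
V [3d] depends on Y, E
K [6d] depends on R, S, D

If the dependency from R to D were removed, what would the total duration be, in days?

With the dependency in place, R→D→K = 8+8+6 = 22 sets the finish at 22 days.
Without R→D, D's earliest start moves from 8 to 3.
New critical path: R→S→K = 8+5+6 = 19 ⇒ 19 days.

19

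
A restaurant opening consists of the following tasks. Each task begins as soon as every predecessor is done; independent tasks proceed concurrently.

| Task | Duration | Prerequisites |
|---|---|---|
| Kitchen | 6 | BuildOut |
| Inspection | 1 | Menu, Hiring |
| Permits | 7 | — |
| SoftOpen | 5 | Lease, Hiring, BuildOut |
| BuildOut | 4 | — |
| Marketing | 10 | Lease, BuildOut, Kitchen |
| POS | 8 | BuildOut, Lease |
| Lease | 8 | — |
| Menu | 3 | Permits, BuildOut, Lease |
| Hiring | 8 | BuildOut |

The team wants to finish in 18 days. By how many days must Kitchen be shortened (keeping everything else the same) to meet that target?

2

Current finish: 20 days; target: 18.
Kitchen is on every critical path, so each day cut from Kitchen cuts the finish by one (this holds down to a finish of 18).
Need 20 − 18 = 2 days off Kitchen → Kitchen becomes 4 days, finish becomes 18.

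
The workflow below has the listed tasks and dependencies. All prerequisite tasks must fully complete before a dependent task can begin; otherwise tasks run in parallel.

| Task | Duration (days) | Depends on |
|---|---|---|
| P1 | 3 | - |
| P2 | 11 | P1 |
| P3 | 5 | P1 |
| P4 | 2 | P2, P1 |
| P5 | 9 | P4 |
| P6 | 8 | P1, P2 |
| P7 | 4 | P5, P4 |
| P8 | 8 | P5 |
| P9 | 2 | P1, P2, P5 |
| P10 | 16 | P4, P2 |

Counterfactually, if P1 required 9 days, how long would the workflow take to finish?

As given, the longest chain is P1→P2→P4→P5→P8 = 3+11+2+9+8 = 33, so the finish is 33 days.
Since P1 is critical, the +6 change carries straight to that chain (now 39 days).
The critical path is still P1→P2→P4→P5→P8; finish is now 39 days.

39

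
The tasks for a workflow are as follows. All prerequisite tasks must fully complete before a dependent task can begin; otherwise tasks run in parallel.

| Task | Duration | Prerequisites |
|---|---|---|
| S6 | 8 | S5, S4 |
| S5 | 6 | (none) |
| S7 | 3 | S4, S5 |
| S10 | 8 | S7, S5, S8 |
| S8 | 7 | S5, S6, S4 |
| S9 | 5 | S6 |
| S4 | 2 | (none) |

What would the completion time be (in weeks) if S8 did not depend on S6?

Original critical path: S5→S6→S8→S10 = 6+8+7+8 = 29 ⇒ 29 weeks.
Without S6→S8, S8's earliest start moves from 14 to 6.
New critical path: S5→S8→S10 = 6+7+8 = 21 ⇒ 21 weeks.

21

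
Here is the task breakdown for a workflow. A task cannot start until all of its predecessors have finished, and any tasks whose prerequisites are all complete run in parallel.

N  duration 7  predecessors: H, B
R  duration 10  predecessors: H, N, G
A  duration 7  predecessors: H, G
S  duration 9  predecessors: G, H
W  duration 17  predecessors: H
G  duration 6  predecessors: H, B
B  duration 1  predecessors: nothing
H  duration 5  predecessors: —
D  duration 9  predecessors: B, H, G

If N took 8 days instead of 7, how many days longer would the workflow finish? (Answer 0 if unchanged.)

1

As given, the longest chain is H→N→R = 5+7+10 = 22, so the finish is 22 days.
Since N is critical, the +1 change carries straight to that chain (now 23 days).
The critical path is still H→N→R; finish is now 23 days.
Change in finish: 23 − 22 = +1 days.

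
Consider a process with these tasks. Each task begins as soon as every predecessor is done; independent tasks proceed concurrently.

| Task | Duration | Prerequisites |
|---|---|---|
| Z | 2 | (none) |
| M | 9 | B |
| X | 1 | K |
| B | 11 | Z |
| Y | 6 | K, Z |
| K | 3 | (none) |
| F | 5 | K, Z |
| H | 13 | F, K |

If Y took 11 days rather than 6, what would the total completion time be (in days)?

22

Critical path before the change: Z→B→M = 2+11+9 = 22 giving 22 days.
Y is off the critical path — its longest chain is 9 days, giving 13 of slack.
No other chain overtakes it, so the finish is 22 days.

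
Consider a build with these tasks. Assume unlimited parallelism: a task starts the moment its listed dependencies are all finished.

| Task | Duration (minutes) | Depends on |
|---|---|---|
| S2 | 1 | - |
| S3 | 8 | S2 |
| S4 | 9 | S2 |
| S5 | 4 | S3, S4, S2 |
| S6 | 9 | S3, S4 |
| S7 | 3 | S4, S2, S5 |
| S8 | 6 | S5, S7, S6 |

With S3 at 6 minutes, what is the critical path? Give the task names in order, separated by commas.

S2, S4, S6, S8

Baseline: S2→S4→S6→S8 = 1+9+9+6 = 25 → 25 minutes.
The longest path through S3 is only 24 minutes, so S3 has float 1.
No other chain overtakes it, so the finish is 25 minutes.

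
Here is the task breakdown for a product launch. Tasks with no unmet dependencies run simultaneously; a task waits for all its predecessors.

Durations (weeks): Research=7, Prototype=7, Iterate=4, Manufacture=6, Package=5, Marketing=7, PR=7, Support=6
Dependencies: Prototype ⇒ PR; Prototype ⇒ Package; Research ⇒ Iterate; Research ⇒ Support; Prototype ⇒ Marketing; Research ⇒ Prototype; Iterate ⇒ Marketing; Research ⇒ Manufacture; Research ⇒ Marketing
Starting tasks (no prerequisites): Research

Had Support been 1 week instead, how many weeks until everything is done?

21

Actual critical path: Research→Prototype→Marketing = 7+7+7 = 21 ⇒ 21 weeks.
Support has 8 weeks of float (longest path through it is 13).
No other chain overtakes it, so the finish is 21 weeks.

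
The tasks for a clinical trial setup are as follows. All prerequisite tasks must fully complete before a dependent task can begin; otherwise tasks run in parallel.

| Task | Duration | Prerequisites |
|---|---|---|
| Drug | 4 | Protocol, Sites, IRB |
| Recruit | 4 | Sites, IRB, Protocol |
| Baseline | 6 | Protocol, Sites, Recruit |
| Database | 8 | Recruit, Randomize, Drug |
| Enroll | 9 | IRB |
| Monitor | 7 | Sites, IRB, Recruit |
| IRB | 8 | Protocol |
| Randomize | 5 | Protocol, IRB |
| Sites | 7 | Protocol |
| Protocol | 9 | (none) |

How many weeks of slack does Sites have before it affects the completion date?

2

The longest chain is Protocol→IRB→Randomize→Database = 9+8+5+8 = 30; overall finish 30 weeks.
Longest path through Sites: 28 weeks (earliest finish 16, latest finish 18).
Slack of Sites = 11 − 9 = 2 weeks.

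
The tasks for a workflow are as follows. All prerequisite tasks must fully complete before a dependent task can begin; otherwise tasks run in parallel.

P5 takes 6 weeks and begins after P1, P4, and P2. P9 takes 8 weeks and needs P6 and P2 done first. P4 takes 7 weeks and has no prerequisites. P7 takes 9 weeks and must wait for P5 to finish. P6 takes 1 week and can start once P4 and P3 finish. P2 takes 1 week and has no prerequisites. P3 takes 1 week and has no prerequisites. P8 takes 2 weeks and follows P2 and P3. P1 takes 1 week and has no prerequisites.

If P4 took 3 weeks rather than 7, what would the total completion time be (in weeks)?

Critical path before the change: P4→P5→P7 = 7+6+9 = 22 giving 22 weeks.
Since P4 is critical, the -4 change carries straight to that chain (now 18 weeks).
That remains the longest chain; total 18 weeks.

18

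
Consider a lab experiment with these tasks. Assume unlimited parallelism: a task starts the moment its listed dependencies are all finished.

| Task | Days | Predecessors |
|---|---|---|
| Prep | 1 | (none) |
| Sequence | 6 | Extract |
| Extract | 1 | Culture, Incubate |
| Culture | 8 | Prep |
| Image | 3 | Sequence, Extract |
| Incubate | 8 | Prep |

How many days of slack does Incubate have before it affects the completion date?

0

The longest chain is Prep→Culture→Extract→Sequence→Image = 1+8+1+6+3 = 19; overall finish 19 days.
Incubate finishes as early as 9 and must finish by 9.
Float = 19 − 19 = 0.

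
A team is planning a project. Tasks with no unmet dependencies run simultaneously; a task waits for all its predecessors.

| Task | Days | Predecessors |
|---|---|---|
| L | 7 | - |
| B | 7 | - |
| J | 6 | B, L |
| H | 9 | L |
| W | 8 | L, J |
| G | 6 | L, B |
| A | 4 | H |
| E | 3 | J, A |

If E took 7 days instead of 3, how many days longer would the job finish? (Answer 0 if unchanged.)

4

Critical path before the change: L→H→A→E = 7+9+4+3 = 23 giving 23 days.
Since E is critical, the +4 change carries straight to that chain (now 27 days).
No other chain overtakes it, so the finish is 27 days.
Change in finish: 27 − 23 = +4 days.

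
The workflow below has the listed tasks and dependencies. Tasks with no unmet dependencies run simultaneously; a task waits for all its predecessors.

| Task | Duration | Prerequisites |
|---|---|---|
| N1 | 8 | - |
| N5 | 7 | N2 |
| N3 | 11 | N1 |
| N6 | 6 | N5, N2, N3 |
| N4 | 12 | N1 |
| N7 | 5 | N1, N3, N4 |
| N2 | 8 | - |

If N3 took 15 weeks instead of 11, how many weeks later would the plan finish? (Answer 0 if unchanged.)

4

Actual critical path: N1→N3→N6 = 8+11+6 = 25 ⇒ 25 weeks.
N3 lies on that path, so at 15 weeks the path becomes 29 weeks.
That remains the longest chain; total 29 weeks.
Change in finish: 29 − 25 = +4 weeks.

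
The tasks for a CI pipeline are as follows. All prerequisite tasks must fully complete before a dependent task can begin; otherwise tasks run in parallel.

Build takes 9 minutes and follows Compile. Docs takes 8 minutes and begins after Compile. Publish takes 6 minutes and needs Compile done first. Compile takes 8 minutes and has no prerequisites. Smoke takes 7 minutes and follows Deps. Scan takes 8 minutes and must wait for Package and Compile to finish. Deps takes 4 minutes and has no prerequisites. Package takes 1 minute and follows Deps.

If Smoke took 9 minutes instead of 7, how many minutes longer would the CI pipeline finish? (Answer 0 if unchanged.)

Critical path before the change: Compile→Build = 8+9 = 17 giving 17 minutes.
Smoke is off the critical path — its longest chain is 11 minutes, giving 6 of slack.
No other chain overtakes it, so the finish is 17 minutes.
Change in finish: 17 − 17 = +0 minutes.

0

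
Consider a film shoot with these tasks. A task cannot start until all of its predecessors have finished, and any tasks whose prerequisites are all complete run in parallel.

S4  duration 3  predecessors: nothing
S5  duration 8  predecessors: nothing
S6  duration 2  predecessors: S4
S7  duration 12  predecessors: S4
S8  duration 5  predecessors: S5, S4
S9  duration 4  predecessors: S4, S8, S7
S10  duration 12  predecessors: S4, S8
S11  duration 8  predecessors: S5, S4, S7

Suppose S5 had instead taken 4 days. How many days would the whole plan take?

23

Critical path before the change: S5→S8→S10 = 8+5+12 = 25 giving 25 days.
S5 is on the critical path; changing it to 4 makes that path 21 days.
New critical path: S4→S7→S11 = 3+12+8 = 23 ⇒ 23 days.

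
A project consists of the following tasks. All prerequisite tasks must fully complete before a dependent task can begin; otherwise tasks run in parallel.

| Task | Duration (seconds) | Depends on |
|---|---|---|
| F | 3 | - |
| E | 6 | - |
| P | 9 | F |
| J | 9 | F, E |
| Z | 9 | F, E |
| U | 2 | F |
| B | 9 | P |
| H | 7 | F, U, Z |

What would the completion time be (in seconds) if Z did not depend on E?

Before: longest chain E→Z→H = 6+9+7 = 22, finish 22.
Without E→Z, Z's earliest start moves from 6 to 3.
After: F→P→B = 3+9+9 = 21 → 21 seconds.

21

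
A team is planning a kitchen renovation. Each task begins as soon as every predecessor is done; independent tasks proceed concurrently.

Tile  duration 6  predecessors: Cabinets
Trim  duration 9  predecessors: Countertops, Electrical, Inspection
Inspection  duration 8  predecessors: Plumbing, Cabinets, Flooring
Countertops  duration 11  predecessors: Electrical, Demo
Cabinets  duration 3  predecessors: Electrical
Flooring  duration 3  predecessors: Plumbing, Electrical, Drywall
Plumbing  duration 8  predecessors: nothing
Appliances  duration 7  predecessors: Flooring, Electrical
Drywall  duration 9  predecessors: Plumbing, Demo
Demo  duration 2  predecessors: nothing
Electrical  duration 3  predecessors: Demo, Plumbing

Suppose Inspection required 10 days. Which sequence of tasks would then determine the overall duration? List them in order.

Plumbing, Drywall, Flooring, Inspection, Trim

Baseline: Plumbing→Drywall→Flooring→Inspection→Trim = 8+9+3+8+9 = 37 → 37 days.
Since Inspection is critical, the +2 change carries straight to that chain (now 39 days).
That remains the longest chain; total 39 days.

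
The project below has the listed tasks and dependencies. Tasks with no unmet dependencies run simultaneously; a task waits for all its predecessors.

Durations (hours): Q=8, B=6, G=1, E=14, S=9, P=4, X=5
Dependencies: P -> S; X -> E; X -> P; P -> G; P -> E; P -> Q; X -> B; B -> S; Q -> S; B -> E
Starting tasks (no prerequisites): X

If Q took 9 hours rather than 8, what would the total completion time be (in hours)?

Baseline: X→P→Q→S = 5+4+8+9 = 26 → 26 hours.
Q lies on that path, so at 9 hours the path becomes 27 hours.
The critical path is still X→P→Q→S; finish is now 27 hours.

27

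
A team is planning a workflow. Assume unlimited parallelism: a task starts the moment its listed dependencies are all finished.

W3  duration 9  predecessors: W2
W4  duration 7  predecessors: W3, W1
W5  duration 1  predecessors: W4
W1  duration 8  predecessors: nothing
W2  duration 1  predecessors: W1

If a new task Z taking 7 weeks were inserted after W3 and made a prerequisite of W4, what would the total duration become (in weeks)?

Originally the workflow takes 26 weeks.
With Z inserted, W4 now waits for max(W3, W1, Z).
New critical path: W1→W2→W3→Z→W4→W5 = 8+1+9+7+7+1 = 33 ⇒ 33 weeks.

33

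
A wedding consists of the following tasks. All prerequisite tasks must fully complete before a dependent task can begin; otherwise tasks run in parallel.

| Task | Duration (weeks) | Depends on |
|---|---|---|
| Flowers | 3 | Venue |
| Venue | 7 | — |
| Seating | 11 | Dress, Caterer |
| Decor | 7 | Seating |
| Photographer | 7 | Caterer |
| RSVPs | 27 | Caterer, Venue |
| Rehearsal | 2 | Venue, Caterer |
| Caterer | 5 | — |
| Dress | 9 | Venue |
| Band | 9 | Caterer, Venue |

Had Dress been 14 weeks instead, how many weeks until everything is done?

39

Baseline: Venue→Dress→Seating→Decor = 7+9+11+7 = 34 → 34 weeks.
Dress lies on that path, so at 14 weeks the path becomes 39 weeks.
That remains the longest chain; total 39 weeks.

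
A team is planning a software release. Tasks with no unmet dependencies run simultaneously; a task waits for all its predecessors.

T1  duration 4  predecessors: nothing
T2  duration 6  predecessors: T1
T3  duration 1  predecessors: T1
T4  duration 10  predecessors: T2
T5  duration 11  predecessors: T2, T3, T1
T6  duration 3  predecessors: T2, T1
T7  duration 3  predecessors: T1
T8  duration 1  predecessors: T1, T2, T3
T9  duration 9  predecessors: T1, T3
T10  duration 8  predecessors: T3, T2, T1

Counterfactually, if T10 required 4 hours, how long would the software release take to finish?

Baseline: T1→T2→T5 = 4+6+11 = 21 → 21 hours.
T10 has 3 hours of float (longest path through it is 18).
The critical path is still T1→T2→T5; finish is now 21 hours.

21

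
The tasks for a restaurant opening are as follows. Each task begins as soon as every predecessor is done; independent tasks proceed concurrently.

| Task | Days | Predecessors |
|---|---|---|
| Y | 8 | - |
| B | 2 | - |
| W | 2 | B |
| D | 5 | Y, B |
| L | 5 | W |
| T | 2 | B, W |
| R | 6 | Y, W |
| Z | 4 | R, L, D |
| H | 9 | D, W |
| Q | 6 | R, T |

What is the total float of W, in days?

Critical path: Y→D→H = 8+5+9 = 22, so the finish is 22 days.
Longest path through W: 16 days (earliest finish 4, latest finish 10).
Slack of W = 8 − 2 = 6 days.

6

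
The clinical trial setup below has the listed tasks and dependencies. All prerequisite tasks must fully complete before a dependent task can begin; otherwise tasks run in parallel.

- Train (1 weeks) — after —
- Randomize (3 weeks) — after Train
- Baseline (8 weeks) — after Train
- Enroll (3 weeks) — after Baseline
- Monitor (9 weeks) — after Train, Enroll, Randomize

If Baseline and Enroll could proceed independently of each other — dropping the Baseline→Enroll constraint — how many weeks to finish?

13

Before: longest chain Train→Baseline→Enroll→Monitor = 1+8+3+9 = 21, finish 21.
Without Baseline→Enroll, Enroll's earliest start moves from 9 to 0.
After: Train→Randomize→Monitor = 1+3+9 = 13 → 13 weeks.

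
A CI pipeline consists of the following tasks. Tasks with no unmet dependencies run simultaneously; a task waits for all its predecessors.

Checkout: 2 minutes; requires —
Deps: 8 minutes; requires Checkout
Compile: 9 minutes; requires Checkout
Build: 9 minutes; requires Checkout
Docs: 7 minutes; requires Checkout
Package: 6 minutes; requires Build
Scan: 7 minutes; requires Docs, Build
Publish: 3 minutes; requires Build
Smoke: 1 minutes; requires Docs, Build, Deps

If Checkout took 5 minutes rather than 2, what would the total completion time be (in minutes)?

21

Critical path before the change: Checkout→Build→Scan = 2+9+7 = 18 giving 18 minutes.
Checkout is on the critical path; changing it to 5 makes that path 21 minutes.
No other chain overtakes it, so the finish is 21 minutes.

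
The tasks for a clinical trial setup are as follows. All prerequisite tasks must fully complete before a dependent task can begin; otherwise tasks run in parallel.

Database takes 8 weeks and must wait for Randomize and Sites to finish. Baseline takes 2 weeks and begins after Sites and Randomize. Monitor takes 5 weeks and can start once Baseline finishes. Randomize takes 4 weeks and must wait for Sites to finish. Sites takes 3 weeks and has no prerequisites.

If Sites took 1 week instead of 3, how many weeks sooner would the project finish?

As given, the longest chain is Sites→Randomize→Database = 3+4+8 = 15, so the finish is 15 weeks.
Sites lies on that path, so at 1 week the path becomes 13 weeks.
That remains the longest chain; total 13 weeks.
Change in finish: 13 − 15 = -2 weeks.

2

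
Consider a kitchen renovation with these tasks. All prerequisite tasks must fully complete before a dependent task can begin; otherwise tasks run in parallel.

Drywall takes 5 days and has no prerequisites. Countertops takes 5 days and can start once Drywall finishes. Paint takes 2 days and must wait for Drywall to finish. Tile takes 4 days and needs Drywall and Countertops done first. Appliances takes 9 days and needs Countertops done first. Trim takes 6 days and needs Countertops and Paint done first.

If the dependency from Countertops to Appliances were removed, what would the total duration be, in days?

16

Original critical path: Drywall→Countertops→Appliances = 5+5+9 = 19 ⇒ 19 days.
Without Countertops→Appliances, Appliances's earliest start moves from 10 to 0.
The longest chain is now Drywall→Countertops→Trim = 5+5+6 = 16, so the kitchen renovation takes 16 days.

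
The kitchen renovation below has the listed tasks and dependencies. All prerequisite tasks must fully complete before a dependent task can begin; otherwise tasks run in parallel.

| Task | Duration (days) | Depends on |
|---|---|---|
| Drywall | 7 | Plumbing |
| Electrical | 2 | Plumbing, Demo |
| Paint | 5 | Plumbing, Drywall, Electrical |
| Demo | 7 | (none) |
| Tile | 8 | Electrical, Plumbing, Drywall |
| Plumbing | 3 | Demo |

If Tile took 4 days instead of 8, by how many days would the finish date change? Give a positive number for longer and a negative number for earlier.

-3

Critical path before the change: Demo→Plumbing→Drywall→Tile = 7+3+7+8 = 25 giving 25 days.
Tile lies on that path, so at 4 days the path becomes 21 days.
The binding chain switches to Demo→Plumbing→Drywall→Paint = 7+3+7+5 = 22; finish 22 days.
Change in finish: 22 − 25 = -3 days.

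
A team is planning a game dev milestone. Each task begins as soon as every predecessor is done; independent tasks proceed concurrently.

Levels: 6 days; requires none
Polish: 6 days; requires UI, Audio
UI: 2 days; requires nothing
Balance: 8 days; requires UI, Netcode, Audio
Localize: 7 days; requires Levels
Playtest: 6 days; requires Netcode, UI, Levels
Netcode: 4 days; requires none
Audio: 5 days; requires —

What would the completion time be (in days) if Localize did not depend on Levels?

13

With the dependency in place, Levels→Localize = 6+7 = 13 sets the finish at 13 days.
Without Levels→Localize, Localize's earliest start moves from 6 to 0.
After: Audio→Balance = 5+8 = 13 → 13 days.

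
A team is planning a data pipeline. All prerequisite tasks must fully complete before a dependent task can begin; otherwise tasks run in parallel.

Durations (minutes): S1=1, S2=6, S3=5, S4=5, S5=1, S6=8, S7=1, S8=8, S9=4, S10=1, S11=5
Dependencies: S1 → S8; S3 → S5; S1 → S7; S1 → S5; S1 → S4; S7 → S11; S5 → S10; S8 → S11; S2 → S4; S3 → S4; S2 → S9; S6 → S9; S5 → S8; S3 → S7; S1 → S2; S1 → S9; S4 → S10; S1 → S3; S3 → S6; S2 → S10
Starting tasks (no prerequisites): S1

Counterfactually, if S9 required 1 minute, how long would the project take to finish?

Baseline: S1→S3→S5→S8→S11 = 1+5+1+8+5 = 20 → 20 minutes.
The longest path through S9 is only 18 minutes, so S9 has float 2.
No other chain overtakes it, so the finish is 20 minutes.

20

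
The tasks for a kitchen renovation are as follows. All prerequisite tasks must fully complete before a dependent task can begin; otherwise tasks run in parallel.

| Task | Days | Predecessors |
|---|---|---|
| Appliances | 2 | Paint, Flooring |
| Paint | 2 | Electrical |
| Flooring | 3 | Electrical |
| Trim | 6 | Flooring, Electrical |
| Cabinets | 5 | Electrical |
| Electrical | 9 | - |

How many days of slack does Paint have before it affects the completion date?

Critical path: Electrical→Flooring→Trim = 9+3+6 = 18, so the finish is 18 days.
Paint finishes as early as 11 and must finish by 16.
Slack of Paint = 14 − 9 = 5 days.

5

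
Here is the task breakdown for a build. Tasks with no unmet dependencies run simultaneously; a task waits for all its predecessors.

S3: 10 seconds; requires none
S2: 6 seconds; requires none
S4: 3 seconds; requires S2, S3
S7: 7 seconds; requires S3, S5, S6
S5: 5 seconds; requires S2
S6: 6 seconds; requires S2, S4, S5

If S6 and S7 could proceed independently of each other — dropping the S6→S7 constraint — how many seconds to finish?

19

Original critical path: S3→S4→S6→S7 = 10+3+6+7 = 26 ⇒ 26 seconds.
Without S6→S7, S7's earliest start moves from 19 to 11.
After: S3→S4→S6 = 10+3+6 = 19 → 19 seconds.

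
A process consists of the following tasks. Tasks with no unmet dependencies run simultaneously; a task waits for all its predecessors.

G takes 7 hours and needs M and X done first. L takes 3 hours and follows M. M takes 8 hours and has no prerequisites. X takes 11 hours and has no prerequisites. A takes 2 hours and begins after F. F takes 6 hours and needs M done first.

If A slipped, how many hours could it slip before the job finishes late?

2

Critical path: X→G = 11+7 = 18, so the finish is 18 hours.
The longest chain containing A totals 16 hours.
Slack of A = 16 − 14 = 2 hours.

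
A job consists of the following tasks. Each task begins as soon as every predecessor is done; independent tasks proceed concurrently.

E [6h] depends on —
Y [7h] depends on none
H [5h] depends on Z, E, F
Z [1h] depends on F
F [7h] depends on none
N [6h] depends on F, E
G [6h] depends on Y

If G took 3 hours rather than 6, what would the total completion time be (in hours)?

13

As given, the longest chain is Y→G = 7+6 = 13, so the finish is 13 hours.
Since G is critical, the -3 change carries straight to that chain (now 10 hours).
Now F→Z→H = 7+1+5 = 13 is longest, so the finish becomes 13 hours.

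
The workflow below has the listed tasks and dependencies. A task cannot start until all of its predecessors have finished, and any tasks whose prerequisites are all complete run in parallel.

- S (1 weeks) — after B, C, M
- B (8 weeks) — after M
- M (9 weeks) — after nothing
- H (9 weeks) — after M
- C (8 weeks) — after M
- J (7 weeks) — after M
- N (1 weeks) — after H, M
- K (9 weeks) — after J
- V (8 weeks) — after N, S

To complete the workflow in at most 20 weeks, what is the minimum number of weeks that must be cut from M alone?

Current finish: 27 weeks; target: 20.
M is on every critical path, so each week cut from M cuts the finish by one (this holds down to a finish of 19).
Need 27 − 20 = 7 weeks off M → M becomes 2 weeks, finish becomes 20.

7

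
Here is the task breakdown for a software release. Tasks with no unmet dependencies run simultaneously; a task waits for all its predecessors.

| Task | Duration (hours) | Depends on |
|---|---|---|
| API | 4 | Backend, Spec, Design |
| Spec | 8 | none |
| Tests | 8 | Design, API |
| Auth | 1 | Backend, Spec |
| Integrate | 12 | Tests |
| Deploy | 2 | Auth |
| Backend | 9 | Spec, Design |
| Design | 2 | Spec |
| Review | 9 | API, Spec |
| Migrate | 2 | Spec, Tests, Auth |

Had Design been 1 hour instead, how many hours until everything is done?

42

The binding path is Spec→Design→Backend→API→Tests→Integrate = 8+2+9+4+8+12 = 43; finish at 43 hours.
Design is on the critical path; changing it to 1 makes that path 42 hours.
The critical path is still Spec→Design→Backend→API→Tests→Integrate; finish is now 42 hours.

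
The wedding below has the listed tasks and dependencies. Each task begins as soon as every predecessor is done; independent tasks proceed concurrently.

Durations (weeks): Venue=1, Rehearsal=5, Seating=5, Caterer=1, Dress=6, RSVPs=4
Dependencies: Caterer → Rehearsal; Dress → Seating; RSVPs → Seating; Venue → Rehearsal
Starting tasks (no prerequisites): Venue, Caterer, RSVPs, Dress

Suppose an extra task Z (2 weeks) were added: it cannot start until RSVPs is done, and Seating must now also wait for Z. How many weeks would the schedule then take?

Originally the schedule takes 11 weeks.
With Z inserted, Seating now waits for max(Dress, RSVPs, Z).
New critical path: RSVPs→Z→Seating = 4+2+5 = 11 ⇒ 11 weeks.

11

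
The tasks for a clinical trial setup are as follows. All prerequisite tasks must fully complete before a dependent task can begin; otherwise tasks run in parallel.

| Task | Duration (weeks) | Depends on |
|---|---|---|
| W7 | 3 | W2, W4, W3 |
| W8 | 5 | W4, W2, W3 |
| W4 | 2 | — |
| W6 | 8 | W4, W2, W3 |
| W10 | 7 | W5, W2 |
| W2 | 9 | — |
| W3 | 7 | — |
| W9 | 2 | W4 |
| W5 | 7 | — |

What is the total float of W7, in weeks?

5

The longest chain is W2→W6 = 9+8 = 17; overall finish 17 weeks.
W7 finishes as early as 12 and must finish by 17.
Slack of W7 = 14 − 9 = 5 weeks.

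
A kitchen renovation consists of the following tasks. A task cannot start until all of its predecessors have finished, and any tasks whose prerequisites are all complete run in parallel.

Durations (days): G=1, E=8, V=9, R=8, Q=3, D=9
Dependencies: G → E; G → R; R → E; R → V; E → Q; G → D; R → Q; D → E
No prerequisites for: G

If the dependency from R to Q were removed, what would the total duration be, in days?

Before: longest chain G→D→E→Q = 1+9+8+3 = 21, finish 21.
Dropping R→Q doesn't change Q's earliest start (18); another predecessor still binds.
After: G→D→E→Q = 1+9+8+3 = 21 → 21 days.

21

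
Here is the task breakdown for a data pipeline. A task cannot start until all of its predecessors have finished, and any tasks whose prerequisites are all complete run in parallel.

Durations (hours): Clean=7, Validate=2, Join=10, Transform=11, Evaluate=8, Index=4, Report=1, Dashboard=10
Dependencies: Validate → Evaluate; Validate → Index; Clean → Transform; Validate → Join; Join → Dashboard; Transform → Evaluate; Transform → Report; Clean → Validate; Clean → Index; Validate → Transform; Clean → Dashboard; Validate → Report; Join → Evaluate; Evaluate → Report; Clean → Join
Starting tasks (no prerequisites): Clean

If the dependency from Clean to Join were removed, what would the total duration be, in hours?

With the dependency in place, Clean→Validate→Join→Dashboard = 7+2+10+10 = 29 sets the finish at 29 hours.
Dropping Clean→Join doesn't change Join's earliest start (9); another predecessor still binds.
New critical path: Clean→Validate→Join→Dashboard = 7+2+10+10 = 29 ⇒ 29 hours.

29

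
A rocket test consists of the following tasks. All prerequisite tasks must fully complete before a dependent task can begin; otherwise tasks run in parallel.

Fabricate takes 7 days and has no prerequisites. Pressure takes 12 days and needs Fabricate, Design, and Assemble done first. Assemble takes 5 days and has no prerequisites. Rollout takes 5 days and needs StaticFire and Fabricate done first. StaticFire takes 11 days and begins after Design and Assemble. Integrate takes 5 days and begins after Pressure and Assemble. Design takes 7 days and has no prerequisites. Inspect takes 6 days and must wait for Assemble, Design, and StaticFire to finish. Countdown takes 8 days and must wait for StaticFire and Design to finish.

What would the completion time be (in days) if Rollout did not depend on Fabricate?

26

With the dependency in place, Design→StaticFire→Countdown = 7+11+8 = 26 sets the finish at 26 days.
Dropping Fabricate→Rollout doesn't change Rollout's earliest start (18); another predecessor still binds.
After: Design→StaticFire→Countdown = 7+11+8 = 26 → 26 days.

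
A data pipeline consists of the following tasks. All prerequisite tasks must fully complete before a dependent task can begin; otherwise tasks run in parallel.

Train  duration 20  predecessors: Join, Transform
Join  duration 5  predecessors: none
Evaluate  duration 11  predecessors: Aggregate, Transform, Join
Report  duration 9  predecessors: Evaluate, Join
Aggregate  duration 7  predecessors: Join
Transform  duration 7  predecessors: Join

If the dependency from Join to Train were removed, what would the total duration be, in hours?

32

With the dependency in place, Join→Transform→Train = 5+7+20 = 32 sets the finish at 32 hours.
Dropping Join→Train doesn't change Train's earliest start (12); another predecessor still binds.
New critical path: Join→Transform→Train = 5+7+20 = 32 ⇒ 32 hours.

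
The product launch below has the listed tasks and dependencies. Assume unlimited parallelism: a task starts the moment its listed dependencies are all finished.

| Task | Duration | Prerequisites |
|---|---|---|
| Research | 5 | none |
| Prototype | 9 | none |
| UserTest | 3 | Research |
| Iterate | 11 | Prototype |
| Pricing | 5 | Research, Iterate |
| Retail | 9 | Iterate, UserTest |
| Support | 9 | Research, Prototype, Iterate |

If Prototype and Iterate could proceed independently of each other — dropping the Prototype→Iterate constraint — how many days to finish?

With the dependency in place, Prototype→Iterate→Retail = 9+11+9 = 29 sets the finish at 29 days.
Without Prototype→Iterate, Iterate's earliest start moves from 9 to 0.
New critical path: Iterate→Retail = 11+9 = 20 ⇒ 20 days.

20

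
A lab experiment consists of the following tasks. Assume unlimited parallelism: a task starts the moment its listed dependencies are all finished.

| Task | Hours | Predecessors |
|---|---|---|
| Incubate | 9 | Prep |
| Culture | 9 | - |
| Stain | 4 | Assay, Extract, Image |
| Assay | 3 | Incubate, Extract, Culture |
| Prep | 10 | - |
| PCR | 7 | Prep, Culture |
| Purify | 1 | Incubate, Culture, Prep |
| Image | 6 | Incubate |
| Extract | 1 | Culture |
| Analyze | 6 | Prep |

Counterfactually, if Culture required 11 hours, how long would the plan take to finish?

29

As given, the longest chain is Prep→Incubate→Image→Stain = 10+9+6+4 = 29, so the finish is 29 hours.
Culture has 12 hours of float (longest path through it is 17).
The critical path is still Prep→Incubate→Image→Stain; finish is now 29 hours.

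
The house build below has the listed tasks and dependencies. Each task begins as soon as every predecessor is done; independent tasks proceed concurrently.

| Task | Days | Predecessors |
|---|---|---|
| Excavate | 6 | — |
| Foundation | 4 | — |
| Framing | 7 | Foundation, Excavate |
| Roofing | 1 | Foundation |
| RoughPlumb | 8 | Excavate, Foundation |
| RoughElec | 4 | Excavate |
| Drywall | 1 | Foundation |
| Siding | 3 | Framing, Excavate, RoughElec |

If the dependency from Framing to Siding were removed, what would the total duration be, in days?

With the dependency in place, Excavate→Framing→Siding = 6+7+3 = 16 sets the finish at 16 days.
Without Framing→Siding, Siding's earliest start moves from 13 to 10.
New critical path: Excavate→RoughPlumb = 6+8 = 14 ⇒ 14 days.

14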